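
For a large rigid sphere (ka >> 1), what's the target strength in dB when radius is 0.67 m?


TS = 10*log10(0.67^2 / 4) = 10*log10(0.112225) = -9.5

-9.5 dB


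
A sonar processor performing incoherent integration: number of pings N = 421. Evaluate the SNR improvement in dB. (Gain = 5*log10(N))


Gain = 5*log10(421) = 13.12

13.12 dB


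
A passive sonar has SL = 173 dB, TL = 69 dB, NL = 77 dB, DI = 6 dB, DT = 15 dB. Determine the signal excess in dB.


18 dB


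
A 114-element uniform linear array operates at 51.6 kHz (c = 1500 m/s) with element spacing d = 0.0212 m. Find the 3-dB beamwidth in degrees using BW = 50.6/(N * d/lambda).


Step 1: lambda = 1500/51600 = 0.02907 m
Step 2: d/lambda = 0.0212/0.02907 = 0.7293
Step 3: BW = 50.6/(N * d/lambda) = 50.6/(114 * 0.7293) = 0.61

0.61 deg


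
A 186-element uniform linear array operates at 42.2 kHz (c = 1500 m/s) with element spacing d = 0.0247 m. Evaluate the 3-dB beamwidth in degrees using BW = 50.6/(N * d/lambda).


Step 1: lambda = 1500/42200 = 0.03555 m
Step 2: d/lambda = 0.0247/0.03555 = 0.6948
Step 3: BW = 50.6/(N * d/lambda) = 50.6/(186 * 0.6948) = 0.39

0.39 deg


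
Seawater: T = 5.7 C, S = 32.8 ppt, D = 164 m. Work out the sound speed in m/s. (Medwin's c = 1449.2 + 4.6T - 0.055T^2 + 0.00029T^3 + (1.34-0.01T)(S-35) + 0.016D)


1473.49 m/s


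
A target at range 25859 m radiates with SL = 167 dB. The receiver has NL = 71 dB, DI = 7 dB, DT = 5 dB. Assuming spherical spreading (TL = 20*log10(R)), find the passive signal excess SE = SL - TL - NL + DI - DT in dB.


Step 1: TL = 20*log10(25859) = 88.25 dB
Step 2: SE = 167 - 88.25 - 71 + 7 - 5 = 9.75

9.75 dB


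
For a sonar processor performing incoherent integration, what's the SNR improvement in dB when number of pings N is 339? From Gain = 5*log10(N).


Gain = 5*log10(339) = 12.65

12.65 dB


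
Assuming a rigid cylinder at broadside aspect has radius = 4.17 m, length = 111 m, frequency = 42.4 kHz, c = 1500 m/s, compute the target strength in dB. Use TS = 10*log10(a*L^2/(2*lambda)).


lambda = 1500/42400 = 0.03538 m
TS = 10*log10(4.17*111^2/(2*0.03538)) = 58.61

58.61 dB


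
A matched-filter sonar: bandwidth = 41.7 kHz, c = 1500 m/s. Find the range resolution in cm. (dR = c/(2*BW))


1.8 cm


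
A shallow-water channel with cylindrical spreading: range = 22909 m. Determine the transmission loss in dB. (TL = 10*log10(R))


TL = 10*log10(22909) = 43.6

43.6 dB


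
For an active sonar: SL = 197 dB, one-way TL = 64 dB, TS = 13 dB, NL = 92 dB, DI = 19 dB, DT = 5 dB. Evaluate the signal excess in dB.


4 dB


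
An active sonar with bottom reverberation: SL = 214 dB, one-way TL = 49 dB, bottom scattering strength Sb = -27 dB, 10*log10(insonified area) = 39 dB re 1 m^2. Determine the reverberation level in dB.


128 dB


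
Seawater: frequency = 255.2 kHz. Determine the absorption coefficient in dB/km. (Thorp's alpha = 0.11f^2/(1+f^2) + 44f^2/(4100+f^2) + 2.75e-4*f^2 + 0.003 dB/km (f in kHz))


f^2 = 65127.04
alpha = 0.11*65127.04/(1+65127.04) + 44*65127.04/(4100+65127.04) + 2.75e-4*65127.04 + 0.003 = 59.417

59.417 dB/km


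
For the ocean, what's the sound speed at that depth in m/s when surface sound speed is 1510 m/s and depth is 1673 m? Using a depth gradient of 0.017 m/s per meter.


c = 1510 + 0.017 * 1673 = 1538.441

1538.441 m/s


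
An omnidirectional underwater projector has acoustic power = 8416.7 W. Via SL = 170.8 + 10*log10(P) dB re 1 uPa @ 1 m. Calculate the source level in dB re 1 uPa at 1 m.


210.05 dB


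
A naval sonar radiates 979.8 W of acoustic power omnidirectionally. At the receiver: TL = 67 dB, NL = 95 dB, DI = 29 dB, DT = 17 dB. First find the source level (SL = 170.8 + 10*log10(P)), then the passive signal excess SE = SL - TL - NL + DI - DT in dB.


Step 1: SL = 170.8 + 10*log10(979.8) = 200.71 dB
Step 2: SE = SL - TL - NL + DI - DT = 200.71 - 67 - 95 + 29 - 17 = 50.71

50.71 dB


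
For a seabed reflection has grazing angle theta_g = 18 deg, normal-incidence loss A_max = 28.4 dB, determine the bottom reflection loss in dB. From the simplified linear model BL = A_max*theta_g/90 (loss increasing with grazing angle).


BL = A_max * theta_g / 90 = 28.4 * 18 / 90 = 5.68

5.68 dB


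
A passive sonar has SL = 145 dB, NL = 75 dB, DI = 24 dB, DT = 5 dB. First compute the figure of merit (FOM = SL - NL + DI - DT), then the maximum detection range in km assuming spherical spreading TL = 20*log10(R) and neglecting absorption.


Step 1: FOM = SL - NL + DI - DT = 145 - 75 + 24 - 5 = 89 dB
Step 2: at max range FOM = TL = 20*log10(R), so R = 10^(89/20) = 28183.83 m = 28.18 km

28.18 km


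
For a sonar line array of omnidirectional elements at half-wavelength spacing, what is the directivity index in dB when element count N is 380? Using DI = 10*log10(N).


DI = 10*log10(380) = 25.8

25.8 dB


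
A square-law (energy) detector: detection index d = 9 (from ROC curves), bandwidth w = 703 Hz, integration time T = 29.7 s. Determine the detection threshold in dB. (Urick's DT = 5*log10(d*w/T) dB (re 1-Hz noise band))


11.64 dB


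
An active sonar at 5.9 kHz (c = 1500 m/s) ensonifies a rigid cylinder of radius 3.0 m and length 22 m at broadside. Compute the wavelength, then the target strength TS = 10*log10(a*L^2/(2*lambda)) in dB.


Step 1: lambda = c/f = 1500/5900 = 0.25424 m
Step 2: TS = 10*log10(a*L^2/(2*lambda)) = 10*log10(3.0*22^2/(2*0.25424)) = 34.56

34.56 dB


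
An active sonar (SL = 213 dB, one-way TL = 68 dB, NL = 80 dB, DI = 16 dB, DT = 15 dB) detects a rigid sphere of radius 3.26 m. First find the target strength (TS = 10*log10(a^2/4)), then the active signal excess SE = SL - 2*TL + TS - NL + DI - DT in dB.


Step 1: TS = 10*log10(3.26^2/4) = 4.24 dB
Step 2: SE = SL - 2*TL + TS - NL + DI - DT = 213 - 2*68 + (4.24) - 80 + 16 - 15 = 2.24

2.24 dB


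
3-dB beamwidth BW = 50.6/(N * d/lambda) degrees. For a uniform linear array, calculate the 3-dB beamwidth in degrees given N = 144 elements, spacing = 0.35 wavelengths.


BW = 50.6 / (144 * 0.35) = 50.6 / 50.4 = 1.0

1.0 deg


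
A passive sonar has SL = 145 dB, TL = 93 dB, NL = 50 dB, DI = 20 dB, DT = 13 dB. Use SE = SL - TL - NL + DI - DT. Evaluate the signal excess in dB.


SE = SL - TL - NL + DI - DT = 145 - 93 - 50 + 20 - 13 = 9

9 dB


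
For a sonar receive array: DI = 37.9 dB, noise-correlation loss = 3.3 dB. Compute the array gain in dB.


AG = DI - L_corr = 37.9 - 3.3 = 34.6

34.6 dB


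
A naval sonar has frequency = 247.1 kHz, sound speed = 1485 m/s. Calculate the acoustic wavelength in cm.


lambda = c/f = 1485 / 247100 = 0.006 m = 0.6 cm

0.6 cm


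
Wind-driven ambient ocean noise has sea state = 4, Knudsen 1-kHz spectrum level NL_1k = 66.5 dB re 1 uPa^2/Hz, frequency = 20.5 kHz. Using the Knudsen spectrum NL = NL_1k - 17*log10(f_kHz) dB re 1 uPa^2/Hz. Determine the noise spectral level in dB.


44.2 dB


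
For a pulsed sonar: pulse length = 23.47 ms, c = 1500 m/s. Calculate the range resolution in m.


17.6025 m


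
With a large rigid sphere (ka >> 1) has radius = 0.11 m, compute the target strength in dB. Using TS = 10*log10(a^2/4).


-25.19 dB


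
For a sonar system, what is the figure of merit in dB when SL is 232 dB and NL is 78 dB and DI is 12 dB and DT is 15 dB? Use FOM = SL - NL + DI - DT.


151 dB


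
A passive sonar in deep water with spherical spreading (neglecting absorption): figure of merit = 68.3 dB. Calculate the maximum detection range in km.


At max range FOM = TL, so 20*log10(R) = 68.3
R = 10^(68.3/20) = 2600.16 m = 2.6 km

2.6 km


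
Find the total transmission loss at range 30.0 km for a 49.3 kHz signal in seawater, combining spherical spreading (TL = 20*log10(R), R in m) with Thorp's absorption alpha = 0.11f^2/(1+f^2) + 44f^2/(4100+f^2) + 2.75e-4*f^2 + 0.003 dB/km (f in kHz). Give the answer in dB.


Step 1 (Thorp): alpha = 0.11*2430.49/(1+2430.49) + 44*2430.49/(4100+2430.49) + 2.75e-4*2430.49 + 0.003 = 17.1571 dB/km
Step 2: TL_spread = 20*log10(30000) = 89.54 dB
Step 3: TL_abs = alpha*R = 17.1571 * 30.0 = 514.71 dB
Step 4: TL_total = 89.54 + 514.71 = 604.25

604.25 dB


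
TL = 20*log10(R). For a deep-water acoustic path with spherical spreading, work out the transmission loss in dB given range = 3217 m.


TL = 20*log10(3217) = 70.15

70.15 dB


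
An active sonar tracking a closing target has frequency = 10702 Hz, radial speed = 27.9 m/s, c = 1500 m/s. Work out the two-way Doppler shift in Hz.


fd = 2*f*v/c = 2 * 10702 * 27.9 / 1500 = 398.11

398.11 Hz


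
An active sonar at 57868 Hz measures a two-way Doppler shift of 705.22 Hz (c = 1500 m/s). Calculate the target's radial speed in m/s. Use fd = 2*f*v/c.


From fd = 2*f*v/c, v = c*fd/(2*f) = 1500 * 705.22 / (2*57868) = 9.14

9.14 m/s


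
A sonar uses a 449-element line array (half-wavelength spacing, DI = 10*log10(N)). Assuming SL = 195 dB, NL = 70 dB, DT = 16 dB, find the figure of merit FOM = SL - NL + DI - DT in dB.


Step 1: DI = 10*log10(449) = 26.52 dB
Step 2: FOM = SL - NL + DI - DT = 195 - 70 + 26.52 - 16 = 135.52

135.52 dB


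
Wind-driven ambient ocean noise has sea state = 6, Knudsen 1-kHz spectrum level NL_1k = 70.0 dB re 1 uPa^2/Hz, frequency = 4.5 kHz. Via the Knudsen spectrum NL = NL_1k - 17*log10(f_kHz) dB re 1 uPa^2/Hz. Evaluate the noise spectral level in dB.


NL = NL_1k - 17*log10(f_kHz) = 70.0 - 17*log10(4.5) = 70.0 - (11.1) = 58.9

58.9 dB


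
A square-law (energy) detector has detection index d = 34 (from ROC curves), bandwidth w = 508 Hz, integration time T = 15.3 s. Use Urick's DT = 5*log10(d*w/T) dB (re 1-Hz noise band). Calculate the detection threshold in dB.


DT = 5*log10(d*w/T) = 5*log10(34 * 508 / 15.3) = 5*log10(1128.89) = 15.26

15.26 dB


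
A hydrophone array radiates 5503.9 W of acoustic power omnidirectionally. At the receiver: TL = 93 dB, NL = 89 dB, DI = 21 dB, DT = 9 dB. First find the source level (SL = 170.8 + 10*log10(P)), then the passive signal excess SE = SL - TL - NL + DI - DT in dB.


Step 1: SL = 170.8 + 10*log10(5503.9) = 208.21 dB
Step 2: SE = SL - TL - NL + DI - DT = 208.21 - 93 - 89 + 21 - 9 = 38.21

38.21 dB


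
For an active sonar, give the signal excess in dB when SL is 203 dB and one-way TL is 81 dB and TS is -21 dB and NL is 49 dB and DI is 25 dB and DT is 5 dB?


-9 dB


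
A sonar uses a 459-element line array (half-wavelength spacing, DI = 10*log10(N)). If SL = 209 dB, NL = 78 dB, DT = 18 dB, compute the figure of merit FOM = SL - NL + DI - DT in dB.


Step 1: DI = 10*log10(459) = 26.62 dB
Step 2: FOM = SL - NL + DI - DT = 209 - 78 + 26.62 - 18 = 139.62

139.62 dB


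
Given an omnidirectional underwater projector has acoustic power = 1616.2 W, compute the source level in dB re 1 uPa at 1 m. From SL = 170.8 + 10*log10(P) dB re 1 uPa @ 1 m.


SL = 170.8 + 10*log10(1616.2) = 170.8 + 32.08 = 202.88

202.88 dB


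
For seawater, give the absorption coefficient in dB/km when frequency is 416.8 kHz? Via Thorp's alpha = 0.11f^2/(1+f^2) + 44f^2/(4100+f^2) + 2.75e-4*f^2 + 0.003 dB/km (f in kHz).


f^2 = 173722.24
alpha = 0.11*173722.24/(1+173722.24) + 44*173722.24/(4100+173722.24) + 2.75e-4*173722.24 + 0.003 = 90.872

90.872 dB/km


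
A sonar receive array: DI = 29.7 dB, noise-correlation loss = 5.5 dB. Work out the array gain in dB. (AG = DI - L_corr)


AG = DI - L_corr = 29.7 - 5.5 = 24.2

24.2 dB


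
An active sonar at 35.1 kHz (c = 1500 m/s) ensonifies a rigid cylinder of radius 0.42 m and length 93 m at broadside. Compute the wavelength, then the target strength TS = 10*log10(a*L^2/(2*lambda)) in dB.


Step 1: lambda = c/f = 1500/35100 = 0.04274 m
Step 2: TS = 10*log10(a*L^2/(2*lambda)) = 10*log10(0.42*93^2/(2*0.04274)) = 46.28

46.28 dB


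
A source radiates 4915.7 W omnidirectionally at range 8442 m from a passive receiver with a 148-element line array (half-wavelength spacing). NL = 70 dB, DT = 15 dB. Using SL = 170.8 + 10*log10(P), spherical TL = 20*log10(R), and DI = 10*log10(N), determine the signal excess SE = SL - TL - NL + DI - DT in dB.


Step 1: SL = 170.8 + 10*log10(4915.7) = 207.72 dB
Step 2: TL = 20*log10(8442) = 78.53 dB
Step 3: DI = 10*log10(148) = 21.7 dB
Step 4: SE = SL - TL - NL + DI - DT = 207.72 - 78.53 - 70 + 21.7 - 15 = 65.89

65.89 dB


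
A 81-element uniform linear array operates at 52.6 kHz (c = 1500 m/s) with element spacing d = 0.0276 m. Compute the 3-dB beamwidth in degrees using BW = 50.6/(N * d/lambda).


Step 1: lambda = 1500/52600 = 0.02852 m
Step 2: d/lambda = 0.0276/0.02852 = 0.9677
Step 3: BW = 50.6/(N * d/lambda) = 50.6/(81 * 0.9677) = 0.65

0.65 deg


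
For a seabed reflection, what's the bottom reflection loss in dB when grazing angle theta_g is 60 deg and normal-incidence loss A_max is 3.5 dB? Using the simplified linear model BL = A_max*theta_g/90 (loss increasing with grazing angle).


BL = A_max * theta_g / 90 = 3.5 * 60 / 90 = 2.33

2.33 dB


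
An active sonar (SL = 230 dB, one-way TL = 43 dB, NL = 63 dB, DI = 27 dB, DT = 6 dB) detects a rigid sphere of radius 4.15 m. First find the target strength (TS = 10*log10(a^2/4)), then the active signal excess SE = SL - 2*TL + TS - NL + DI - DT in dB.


Step 1: TS = 10*log10(4.15^2/4) = 6.34 dB
Step 2: SE = SL - 2*TL + TS - NL + DI - DT = 230 - 2*43 + (6.34) - 63 + 27 - 6 = 108.34

108.34 dB


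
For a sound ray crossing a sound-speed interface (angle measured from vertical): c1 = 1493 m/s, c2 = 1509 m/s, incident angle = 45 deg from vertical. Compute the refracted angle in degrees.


sin(theta2) = (c2/c1)*sin(theta1) = (1509/1493)*sin(45 deg) = 0.71468
theta2 = arcsin(0.71468) = 45.62

45.62 deg


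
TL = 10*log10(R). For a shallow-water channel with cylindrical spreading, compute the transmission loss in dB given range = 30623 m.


TL = 10*log10(30623) = 44.86

44.86 dB


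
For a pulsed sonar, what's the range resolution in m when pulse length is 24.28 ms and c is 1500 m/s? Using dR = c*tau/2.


18.21 m


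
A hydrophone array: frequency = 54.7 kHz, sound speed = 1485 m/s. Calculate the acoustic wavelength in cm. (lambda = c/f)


lambda = c/f = 1485 / 54700 = 0.0271 m = 2.71 cm

2.71 cm


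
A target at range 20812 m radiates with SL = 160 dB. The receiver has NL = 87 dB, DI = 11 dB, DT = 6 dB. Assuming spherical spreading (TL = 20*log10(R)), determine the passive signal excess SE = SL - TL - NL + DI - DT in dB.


Step 1: TL = 20*log10(20812) = 86.37 dB
Step 2: SE = 160 - 86.37 - 87 + 11 - 6 = -8.37

-8.37 dB


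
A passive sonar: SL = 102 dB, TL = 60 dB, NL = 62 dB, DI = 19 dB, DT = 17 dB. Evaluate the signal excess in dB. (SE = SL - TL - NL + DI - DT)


-18 dB


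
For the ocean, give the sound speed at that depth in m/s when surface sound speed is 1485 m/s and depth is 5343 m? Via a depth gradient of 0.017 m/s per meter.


c = 1485 + 0.017 * 5343 = 1575.831

1575.831 m/s


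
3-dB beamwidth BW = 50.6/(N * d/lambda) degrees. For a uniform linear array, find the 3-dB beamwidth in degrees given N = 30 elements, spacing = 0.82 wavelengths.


BW = 50.6 / (30 * 0.82) = 50.6 / 24.6 = 2.06

2.06 deg


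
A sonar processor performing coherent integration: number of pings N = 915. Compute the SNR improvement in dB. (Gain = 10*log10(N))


Gain = 10*log10(915) = 29.61

29.61 dB


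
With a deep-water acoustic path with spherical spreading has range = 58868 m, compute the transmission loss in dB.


95.4 dB


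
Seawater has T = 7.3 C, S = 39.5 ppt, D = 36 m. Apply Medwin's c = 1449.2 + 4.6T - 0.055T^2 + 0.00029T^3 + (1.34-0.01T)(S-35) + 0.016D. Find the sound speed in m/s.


c = 1449.2 + 4.6*7.3 - 0.055*7.3^2 + 0.00029*7.3^3 + (1.34 - 0.01*7.3)*(39.5 - 35) + 0.016*36 = 1486.24

1486.24 m/s


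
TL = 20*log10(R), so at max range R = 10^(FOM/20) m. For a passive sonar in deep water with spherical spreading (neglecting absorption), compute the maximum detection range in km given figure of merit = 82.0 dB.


12.59 km


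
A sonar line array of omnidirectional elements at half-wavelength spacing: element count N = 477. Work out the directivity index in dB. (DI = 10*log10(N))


DI = 10*log10(477) = 26.79

26.79 dB


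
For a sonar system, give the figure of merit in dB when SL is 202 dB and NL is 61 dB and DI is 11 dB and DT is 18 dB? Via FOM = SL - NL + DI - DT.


FOM = SL - NL + DI - DT = 202 - 61 + 11 - 18 = 134

134 dB


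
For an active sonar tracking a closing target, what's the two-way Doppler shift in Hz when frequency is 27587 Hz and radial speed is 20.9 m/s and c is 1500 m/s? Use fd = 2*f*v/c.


fd = 2*f*v/c = 2 * 27587 * 20.9 / 1500 = 768.76

768.76 Hz


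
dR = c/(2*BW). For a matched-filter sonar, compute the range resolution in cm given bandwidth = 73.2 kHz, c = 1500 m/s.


dR = c/(2*BW) = 1500 / (2 * 73.2e3) = 0.0102 m = 1.02 cm

1.02 cm


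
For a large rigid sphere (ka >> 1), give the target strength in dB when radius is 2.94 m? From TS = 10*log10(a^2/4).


TS = 10*log10(2.94^2 / 4) = 10*log10(2.1609) = 3.35

3.35 dB


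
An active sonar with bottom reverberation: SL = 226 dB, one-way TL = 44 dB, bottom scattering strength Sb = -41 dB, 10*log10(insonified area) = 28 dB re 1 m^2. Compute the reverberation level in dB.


RL = SL - 2*TL + Sb + 10*log10(A) = 226 - 2*44 + (-41) + 28 = 125

125 dB


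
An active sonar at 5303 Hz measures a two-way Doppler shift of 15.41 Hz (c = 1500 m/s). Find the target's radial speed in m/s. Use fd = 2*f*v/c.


From fd = 2*f*v/c, v = c*fd/(2*f) = 1500 * 15.41 / (2*5303) = 2.18

2.18 m/s


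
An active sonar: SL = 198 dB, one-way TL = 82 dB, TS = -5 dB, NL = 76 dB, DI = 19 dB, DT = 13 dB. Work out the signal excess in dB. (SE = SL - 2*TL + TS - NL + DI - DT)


-41 dB


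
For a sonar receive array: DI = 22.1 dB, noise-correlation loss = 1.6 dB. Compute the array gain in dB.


20.5 dB


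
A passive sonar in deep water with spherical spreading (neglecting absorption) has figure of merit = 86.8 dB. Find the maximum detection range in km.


21.88 km


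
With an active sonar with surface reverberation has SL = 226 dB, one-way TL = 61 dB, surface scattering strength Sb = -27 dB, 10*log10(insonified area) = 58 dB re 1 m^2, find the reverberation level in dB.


RL = SL - 2*TL + Sb + 10*log10(A) = 226 - 2*61 + (-27) + 58 = 135

135 dB


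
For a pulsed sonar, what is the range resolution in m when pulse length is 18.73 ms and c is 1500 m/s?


dR = c*tau/2 = 1500 * 18.73e-3 / 2 = 14.0475

14.0475 m


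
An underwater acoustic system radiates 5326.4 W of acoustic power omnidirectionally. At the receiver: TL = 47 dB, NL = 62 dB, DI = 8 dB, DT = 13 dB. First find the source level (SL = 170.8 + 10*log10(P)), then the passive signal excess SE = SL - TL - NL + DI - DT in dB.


Step 1: SL = 170.8 + 10*log10(5326.4) = 208.06 dB
Step 2: SE = SL - TL - NL + DI - DT = 208.06 - 47 - 62 + 8 - 13 = 94.06

94.06 dB


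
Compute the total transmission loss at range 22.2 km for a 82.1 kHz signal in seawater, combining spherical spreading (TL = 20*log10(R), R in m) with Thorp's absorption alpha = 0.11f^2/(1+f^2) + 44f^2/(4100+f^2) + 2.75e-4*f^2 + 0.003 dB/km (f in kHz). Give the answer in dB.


Step 1 (Thorp): alpha = 0.11*6740.41/(1+6740.41) + 44*6740.41/(4100+6740.41) + 2.75e-4*6740.41 + 0.003 = 29.3252 dB/km
Step 2: TL_spread = 20*log10(22200) = 86.93 dB
Step 3: TL_abs = alpha*R = 29.3252 * 22.2 = 651.02 dB
Step 4: TL_total = 86.93 + 651.02 = 737.95

737.95 dB


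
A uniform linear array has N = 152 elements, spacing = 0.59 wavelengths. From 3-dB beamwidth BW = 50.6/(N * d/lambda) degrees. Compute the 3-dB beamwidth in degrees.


0.56 deg


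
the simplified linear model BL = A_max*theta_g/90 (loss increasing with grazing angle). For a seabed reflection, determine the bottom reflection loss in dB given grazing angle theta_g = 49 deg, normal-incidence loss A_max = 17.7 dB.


BL = A_max * theta_g / 90 = 17.7 * 49 / 90 = 9.64

9.64 dB


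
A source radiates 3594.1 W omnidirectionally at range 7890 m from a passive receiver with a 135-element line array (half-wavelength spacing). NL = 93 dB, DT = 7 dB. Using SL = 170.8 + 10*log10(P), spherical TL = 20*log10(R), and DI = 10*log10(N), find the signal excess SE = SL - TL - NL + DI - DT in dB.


49.72 dB


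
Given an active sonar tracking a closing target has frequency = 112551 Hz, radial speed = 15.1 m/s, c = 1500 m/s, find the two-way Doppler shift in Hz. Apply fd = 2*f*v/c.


fd = 2*f*v/c = 2 * 112551 * 15.1 / 1500 = 2266.03

2266.03 Hz


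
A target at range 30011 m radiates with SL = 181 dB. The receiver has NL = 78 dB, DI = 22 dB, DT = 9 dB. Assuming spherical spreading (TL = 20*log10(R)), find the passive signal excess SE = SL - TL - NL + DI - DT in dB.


26.45 dB


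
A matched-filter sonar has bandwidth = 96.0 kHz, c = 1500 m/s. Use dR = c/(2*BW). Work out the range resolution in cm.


0.78 cm


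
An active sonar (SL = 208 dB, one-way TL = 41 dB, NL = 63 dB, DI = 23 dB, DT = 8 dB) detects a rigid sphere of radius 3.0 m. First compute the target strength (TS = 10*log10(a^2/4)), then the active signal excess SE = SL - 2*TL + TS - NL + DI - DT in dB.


Step 1: TS = 10*log10(3.0^2/4) = 3.52 dB
Step 2: SE = SL - 2*TL + TS - NL + DI - DT = 208 - 2*41 + (3.52) - 63 + 23 - 8 = 81.52

81.52 dB


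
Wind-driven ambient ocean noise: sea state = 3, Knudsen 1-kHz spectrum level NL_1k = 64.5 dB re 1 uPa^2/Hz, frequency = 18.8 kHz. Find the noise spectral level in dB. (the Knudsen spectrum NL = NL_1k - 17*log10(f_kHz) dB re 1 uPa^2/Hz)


42.84 dB


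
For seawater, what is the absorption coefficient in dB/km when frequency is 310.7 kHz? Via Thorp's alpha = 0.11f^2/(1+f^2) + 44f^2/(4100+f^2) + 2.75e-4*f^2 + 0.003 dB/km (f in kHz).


68.867 dB/km


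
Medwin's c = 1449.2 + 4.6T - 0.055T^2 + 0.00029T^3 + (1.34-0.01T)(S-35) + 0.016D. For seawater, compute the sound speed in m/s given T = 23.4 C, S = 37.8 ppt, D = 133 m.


c = 1449.2 + 4.6*23.4 - 0.055*23.4^2 + 0.00029*23.4^3 + (1.34 - 0.01*23.4)*(37.8 - 35) + 0.016*133 = 1535.66

1535.66 m/s


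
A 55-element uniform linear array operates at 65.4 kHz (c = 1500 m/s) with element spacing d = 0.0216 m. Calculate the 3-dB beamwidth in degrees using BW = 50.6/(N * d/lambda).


0.98 deg


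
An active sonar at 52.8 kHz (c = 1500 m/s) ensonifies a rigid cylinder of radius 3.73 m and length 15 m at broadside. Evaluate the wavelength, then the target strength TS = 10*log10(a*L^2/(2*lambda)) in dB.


Step 1: lambda = c/f = 1500/52800 = 0.02841 m
Step 2: TS = 10*log10(a*L^2/(2*lambda)) = 10*log10(3.73*15^2/(2*0.02841)) = 41.69

41.69 dB


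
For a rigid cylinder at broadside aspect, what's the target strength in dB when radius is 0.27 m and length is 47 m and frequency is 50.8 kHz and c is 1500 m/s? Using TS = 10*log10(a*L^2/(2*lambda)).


40.04 dB


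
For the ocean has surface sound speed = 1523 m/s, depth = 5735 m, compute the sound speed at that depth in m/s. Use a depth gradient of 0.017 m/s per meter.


c = 1523 + 0.017 * 5735 = 1620.495

1620.495 m/s


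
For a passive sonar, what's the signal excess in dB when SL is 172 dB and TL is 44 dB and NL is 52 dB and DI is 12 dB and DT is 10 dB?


SE = SL - TL - NL + DI - DT = 172 - 44 - 52 + 12 - 10 = 78

78 dB


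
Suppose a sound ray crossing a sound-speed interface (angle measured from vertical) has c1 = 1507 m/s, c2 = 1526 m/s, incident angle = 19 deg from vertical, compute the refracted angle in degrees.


sin(theta2) = (c2/c1)*sin(theta1) = (1526/1507)*sin(19 deg) = 0.32967
theta2 = arcsin(0.32967) = 19.25

19.25 deg


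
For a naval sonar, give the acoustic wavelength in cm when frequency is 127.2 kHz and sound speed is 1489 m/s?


lambda = c/f = 1489 / 127200 = 0.0117 m = 1.17 cm

1.17 cm


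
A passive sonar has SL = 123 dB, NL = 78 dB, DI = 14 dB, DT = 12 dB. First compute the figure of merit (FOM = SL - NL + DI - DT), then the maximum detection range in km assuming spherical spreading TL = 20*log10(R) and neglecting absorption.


Step 1: FOM = SL - NL + DI - DT = 123 - 78 + 14 - 12 = 47 dB
Step 2: at max range FOM = TL = 20*log10(R), so R = 10^(47/20) = 223.87 m = 0.22 km

0.22 km


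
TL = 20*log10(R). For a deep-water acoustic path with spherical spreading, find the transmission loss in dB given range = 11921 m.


81.53 dB


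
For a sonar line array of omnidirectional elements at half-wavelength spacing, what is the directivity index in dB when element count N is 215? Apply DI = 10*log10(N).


23.32 dB


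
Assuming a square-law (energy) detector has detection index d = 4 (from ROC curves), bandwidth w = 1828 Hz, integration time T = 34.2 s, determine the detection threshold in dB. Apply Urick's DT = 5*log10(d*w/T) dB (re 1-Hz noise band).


DT = 5*log10(d*w/T) = 5*log10(4 * 1828 / 34.2) = 5*log10(213.8) = 11.65

11.65 dB


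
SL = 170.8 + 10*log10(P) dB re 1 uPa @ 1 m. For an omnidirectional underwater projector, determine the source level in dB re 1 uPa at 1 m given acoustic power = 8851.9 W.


SL = 170.8 + 10*log10(8851.9) = 170.8 + 39.47 = 210.27

210.27 dB


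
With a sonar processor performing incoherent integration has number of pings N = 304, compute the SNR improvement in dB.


Gain = 5*log10(304) = 12.41

12.41 dB


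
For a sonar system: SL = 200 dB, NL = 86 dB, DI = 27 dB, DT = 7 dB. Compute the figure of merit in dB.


134 dB


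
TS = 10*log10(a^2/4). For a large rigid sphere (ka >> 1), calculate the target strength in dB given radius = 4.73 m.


TS = 10*log10(4.73^2 / 4) = 10*log10(5.593225) = 7.48

7.48 dB


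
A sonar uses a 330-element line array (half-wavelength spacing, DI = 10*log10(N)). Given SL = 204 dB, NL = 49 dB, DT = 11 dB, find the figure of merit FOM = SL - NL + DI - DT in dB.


Step 1: DI = 10*log10(330) = 25.19 dB
Step 2: FOM = SL - NL + DI - DT = 204 - 49 + 25.19 - 11 = 169.19

169.19 dB


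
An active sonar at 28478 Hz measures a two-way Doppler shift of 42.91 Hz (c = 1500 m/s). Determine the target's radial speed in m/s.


From fd = 2*f*v/c, v = c*fd/(2*f) = 1500 * 42.91 / (2*28478) = 1.13

1.13 m/s


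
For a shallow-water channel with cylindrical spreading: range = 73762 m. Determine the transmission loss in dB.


48.68 dB


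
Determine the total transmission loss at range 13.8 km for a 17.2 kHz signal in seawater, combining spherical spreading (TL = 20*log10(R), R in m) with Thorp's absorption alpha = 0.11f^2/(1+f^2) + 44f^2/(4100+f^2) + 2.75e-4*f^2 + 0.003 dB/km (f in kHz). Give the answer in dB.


Step 1 (Thorp): alpha = 0.11*295.84/(1+295.84) + 44*295.84/(4100+295.84) + 2.75e-4*295.84 + 0.003 = 3.1552 dB/km
Step 2: TL_spread = 20*log10(13800) = 82.8 dB
Step 3: TL_abs = alpha*R = 3.1552 * 13.8 = 43.54 dB
Step 4: TL_total = 82.8 + 43.54 = 126.34

126.34 dB


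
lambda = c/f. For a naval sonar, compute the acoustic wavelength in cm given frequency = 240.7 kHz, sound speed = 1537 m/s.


lambda = c/f = 1537 / 240700 = 0.0064 m = 0.64 cm

0.64 cm


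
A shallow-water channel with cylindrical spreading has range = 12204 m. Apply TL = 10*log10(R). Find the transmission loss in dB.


40.87 dB


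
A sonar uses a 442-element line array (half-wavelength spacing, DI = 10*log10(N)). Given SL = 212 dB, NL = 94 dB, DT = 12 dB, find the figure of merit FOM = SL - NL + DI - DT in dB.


Step 1: DI = 10*log10(442) = 26.45 dB
Step 2: FOM = SL - NL + DI - DT = 212 - 94 + 26.45 - 12 = 132.45

132.45 dB


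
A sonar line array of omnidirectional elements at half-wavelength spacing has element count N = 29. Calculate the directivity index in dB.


DI = 10*log10(29) = 14.62

14.62 dB


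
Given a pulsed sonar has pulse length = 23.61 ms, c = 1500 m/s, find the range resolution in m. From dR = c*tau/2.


17.7075 m


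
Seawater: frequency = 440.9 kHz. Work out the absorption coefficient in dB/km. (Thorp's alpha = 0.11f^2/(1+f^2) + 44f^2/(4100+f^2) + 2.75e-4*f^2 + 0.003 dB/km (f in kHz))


96.662 dB/km


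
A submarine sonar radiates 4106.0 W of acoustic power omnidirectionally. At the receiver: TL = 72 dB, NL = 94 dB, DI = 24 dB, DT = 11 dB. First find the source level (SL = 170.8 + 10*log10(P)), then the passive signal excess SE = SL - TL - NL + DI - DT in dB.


Step 1: SL = 170.8 + 10*log10(4106.0) = 206.93 dB
Step 2: SE = SL - TL - NL + DI - DT = 206.93 - 72 - 94 + 24 - 11 = 53.93

53.93 dB


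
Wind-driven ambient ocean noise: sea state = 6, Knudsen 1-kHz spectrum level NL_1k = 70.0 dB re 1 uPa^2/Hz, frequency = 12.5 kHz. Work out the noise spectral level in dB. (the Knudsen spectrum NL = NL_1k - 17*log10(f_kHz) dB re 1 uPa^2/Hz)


NL = NL_1k - 17*log10(f_kHz) = 70.0 - 17*log10(12.5) = 70.0 - (18.65) = 51.35

51.35 dB


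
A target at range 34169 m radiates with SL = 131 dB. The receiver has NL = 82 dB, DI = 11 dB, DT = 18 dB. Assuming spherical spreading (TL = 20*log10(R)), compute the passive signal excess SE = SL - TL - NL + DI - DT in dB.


-48.67 dB


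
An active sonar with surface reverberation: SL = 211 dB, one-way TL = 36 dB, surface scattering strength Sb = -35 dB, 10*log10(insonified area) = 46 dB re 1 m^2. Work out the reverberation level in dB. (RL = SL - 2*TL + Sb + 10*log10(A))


RL = SL - 2*TL + Sb + 10*log10(A) = 211 - 2*36 + (-35) + 46 = 150

150 dB


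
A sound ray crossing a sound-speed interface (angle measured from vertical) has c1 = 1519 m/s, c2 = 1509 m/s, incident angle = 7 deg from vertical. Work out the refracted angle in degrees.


sin(theta2) = (c2/c1)*sin(theta1) = (1509/1519)*sin(7 deg) = 0.12107
theta2 = arcsin(0.12107) = 6.95

6.95 deg


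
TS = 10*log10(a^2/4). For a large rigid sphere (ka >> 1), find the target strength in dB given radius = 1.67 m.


TS = 10*log10(1.67^2 / 4) = 10*log10(0.697225) = -1.57

-1.57 dB


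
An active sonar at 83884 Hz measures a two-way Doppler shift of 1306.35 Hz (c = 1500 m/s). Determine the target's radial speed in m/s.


11.68 m/s


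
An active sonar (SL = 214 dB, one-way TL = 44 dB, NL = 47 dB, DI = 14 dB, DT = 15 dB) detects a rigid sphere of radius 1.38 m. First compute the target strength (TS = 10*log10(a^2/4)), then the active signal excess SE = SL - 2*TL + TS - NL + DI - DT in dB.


Step 1: TS = 10*log10(1.38^2/4) = -3.22 dB
Step 2: SE = SL - 2*TL + TS - NL + DI - DT = 214 - 2*44 + (-3.22) - 47 + 14 - 15 = 74.78

74.78 dB


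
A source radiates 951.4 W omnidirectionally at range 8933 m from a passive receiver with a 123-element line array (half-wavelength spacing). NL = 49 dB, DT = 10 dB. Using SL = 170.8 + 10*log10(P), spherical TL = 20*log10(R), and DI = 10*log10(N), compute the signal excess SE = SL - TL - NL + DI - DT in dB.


83.46 dB


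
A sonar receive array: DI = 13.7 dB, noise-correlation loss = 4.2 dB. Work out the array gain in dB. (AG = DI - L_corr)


AG = DI - L_corr = 13.7 - 4.2 = 9.5

9.5 dB


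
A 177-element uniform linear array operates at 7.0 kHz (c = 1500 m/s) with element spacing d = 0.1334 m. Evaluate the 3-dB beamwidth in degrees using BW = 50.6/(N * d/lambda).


Step 1: lambda = 1500/7000 = 0.21429 m
Step 2: d/lambda = 0.1334/0.21429 = 0.6225
Step 3: BW = 50.6/(N * d/lambda) = 50.6/(177 * 0.6225) = 0.46

0.46 deg


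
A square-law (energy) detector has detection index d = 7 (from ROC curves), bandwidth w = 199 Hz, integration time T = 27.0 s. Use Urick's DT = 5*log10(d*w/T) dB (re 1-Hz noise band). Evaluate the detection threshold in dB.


8.56 dB


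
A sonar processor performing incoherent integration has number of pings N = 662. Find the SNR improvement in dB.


14.1 dB


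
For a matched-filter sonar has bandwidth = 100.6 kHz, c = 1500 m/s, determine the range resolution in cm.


dR = c/(2*BW) = 1500 / (2 * 100.6e3) = 0.0075 m = 0.75 cm

0.75 cm


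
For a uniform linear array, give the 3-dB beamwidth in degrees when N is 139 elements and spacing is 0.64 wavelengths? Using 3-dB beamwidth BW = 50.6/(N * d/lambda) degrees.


BW = 50.6 / (139 * 0.64) = 50.6 / 88.96 = 0.57

0.57 deg


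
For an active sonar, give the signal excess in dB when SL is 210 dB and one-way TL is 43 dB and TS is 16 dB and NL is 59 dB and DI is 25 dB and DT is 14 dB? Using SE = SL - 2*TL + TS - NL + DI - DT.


92 dB


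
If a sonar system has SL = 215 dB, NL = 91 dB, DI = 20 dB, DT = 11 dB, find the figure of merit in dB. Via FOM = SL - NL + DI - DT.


133 dB


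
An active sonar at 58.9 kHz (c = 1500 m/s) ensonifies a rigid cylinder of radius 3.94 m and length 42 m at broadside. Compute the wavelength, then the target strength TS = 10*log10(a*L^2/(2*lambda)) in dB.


Step 1: lambda = c/f = 1500/58900 = 0.02547 m
Step 2: TS = 10*log10(a*L^2/(2*lambda)) = 10*log10(3.94*42^2/(2*0.02547)) = 51.35

51.35 dB


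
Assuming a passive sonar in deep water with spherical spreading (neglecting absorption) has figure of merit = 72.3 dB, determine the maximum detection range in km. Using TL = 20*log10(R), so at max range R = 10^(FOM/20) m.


4.12 km


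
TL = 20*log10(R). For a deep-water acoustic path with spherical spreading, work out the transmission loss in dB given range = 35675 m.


TL = 20*log10(35675) = 91.05

91.05 dB


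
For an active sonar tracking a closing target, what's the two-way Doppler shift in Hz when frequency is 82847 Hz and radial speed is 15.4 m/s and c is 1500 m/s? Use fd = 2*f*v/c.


fd = 2*f*v/c = 2 * 82847 * 15.4 / 1500 = 1701.13

1701.13 Hz


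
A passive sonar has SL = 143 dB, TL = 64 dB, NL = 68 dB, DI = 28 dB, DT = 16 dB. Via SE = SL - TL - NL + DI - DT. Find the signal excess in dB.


SE = SL - TL - NL + DI - DT = 143 - 64 - 68 + 28 - 16 = 23

23 dB


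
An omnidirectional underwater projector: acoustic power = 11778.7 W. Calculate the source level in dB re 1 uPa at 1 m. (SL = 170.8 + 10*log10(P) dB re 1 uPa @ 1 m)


211.51 dB


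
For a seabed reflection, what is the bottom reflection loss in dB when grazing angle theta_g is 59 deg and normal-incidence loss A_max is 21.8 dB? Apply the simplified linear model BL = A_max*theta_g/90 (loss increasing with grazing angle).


14.29 dB


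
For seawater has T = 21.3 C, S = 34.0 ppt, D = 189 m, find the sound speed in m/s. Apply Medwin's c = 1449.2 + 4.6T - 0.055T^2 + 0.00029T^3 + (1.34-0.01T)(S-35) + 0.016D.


c = 1449.2 + 4.6*21.3 - 0.055*21.3^2 + 0.00029*21.3^3 + (1.34 - 0.01*21.3)*(34.0 - 35) + 0.016*189 = 1526.93

1526.93 m/s


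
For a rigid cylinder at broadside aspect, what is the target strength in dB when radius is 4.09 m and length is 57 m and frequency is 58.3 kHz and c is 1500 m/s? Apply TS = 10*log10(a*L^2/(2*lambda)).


lambda = 1500/58300 = 0.02573 m
TS = 10*log10(4.09*57^2/(2*0.02573)) = 54.12

54.12 dB


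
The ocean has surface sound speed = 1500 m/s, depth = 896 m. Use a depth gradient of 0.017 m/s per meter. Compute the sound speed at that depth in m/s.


c = 1500 + 0.017 * 896 = 1515.232

1515.232 m/s


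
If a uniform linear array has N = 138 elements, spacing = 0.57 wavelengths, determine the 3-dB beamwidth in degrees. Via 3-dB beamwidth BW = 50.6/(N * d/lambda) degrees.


BW = 50.6 / (138 * 0.57) = 50.6 / 78.66 = 0.64

0.64 deg


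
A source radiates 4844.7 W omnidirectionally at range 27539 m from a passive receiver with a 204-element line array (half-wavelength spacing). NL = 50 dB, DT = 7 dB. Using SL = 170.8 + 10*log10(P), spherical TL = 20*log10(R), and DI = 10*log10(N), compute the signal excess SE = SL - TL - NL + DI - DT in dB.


84.95 dB


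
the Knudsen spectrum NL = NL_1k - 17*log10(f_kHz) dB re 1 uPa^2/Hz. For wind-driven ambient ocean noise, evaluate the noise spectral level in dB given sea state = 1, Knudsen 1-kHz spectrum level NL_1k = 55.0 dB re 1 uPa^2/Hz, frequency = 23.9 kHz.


31.57 dB


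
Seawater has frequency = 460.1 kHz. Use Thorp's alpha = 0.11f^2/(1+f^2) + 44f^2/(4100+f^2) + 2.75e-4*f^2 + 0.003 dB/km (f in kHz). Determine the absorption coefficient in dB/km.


f^2 = 211692.01
alpha = 0.11*211692.01/(1+211692.01) + 44*211692.01/(4100+211692.01) + 2.75e-4*211692.01 + 0.003 = 101.492

101.492 dB/km


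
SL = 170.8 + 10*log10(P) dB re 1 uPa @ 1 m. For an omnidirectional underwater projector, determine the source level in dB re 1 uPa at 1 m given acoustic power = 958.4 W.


SL = 170.8 + 10*log10(958.4) = 170.8 + 29.82 = 200.62

200.62 dB


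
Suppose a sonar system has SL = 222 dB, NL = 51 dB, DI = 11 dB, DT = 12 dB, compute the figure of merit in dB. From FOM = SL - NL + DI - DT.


FOM = SL - NL + DI - DT = 222 - 51 + 11 - 12 = 170

170 dB


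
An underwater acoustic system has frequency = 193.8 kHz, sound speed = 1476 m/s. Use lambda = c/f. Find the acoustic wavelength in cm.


lambda = c/f = 1476 / 193800 = 0.0076 m = 0.76 cm

0.76 cm


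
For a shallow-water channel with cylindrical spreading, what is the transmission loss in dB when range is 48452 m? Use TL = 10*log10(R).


46.85 dB


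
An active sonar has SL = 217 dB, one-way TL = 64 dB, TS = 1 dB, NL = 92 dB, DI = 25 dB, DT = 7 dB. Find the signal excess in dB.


SE = SL - 2*TL + TS - NL + DI - DT = 217 - 2*64 + (1) - 92 + 25 - 7 = 16

16 dB


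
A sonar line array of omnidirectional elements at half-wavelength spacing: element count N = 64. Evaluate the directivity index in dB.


18.06 dB


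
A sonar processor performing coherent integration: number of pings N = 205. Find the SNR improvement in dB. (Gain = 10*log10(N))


23.12 dB


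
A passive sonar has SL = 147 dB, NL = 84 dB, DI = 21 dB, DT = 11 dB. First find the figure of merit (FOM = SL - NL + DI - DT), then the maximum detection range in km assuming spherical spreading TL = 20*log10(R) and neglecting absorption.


Step 1: FOM = SL - NL + DI - DT = 147 - 84 + 21 - 11 = 73 dB
Step 2: at max range FOM = TL = 20*log10(R), so R = 10^(73/20) = 4466.84 m = 4.47 km

4.47 km


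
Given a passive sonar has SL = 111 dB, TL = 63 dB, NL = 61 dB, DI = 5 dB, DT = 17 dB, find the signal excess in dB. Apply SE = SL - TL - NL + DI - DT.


SE = SL - TL - NL + DI - DT = 111 - 63 - 61 + 5 - 17 = -25

-25 dB


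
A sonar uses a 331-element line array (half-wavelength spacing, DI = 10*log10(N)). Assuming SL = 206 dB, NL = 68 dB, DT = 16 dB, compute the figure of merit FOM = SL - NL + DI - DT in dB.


147.2 dB


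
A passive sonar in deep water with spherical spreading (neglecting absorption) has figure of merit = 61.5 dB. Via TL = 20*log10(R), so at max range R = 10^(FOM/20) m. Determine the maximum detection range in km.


At max range FOM = TL, so 20*log10(R) = 61.5
R = 10^(61.5/20) = 1188.5 m = 1.19 km

1.19 km


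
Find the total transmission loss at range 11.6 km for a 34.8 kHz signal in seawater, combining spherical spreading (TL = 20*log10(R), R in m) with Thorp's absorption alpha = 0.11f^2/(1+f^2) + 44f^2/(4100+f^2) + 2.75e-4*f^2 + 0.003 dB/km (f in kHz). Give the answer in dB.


Step 1 (Thorp): alpha = 0.11*1211.04/(1+1211.04) + 44*1211.04/(4100+1211.04) + 2.75e-4*1211.04 + 0.003 = 10.479 dB/km
Step 2: TL_spread = 20*log10(11600) = 81.29 dB
Step 3: TL_abs = alpha*R = 10.479 * 11.6 = 121.56 dB
Step 4: TL_total = 81.29 + 121.56 = 202.85

202.85 dB


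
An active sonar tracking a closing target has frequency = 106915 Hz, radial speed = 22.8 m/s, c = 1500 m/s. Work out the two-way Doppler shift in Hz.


fd = 2*f*v/c = 2 * 106915 * 22.8 / 1500 = 3250.22

3250.22 Hz


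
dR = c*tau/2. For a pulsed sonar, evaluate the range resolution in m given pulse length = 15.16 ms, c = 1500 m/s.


11.37 m


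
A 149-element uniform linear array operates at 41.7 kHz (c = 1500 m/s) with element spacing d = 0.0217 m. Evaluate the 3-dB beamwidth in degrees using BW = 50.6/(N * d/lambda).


0.56 deg
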